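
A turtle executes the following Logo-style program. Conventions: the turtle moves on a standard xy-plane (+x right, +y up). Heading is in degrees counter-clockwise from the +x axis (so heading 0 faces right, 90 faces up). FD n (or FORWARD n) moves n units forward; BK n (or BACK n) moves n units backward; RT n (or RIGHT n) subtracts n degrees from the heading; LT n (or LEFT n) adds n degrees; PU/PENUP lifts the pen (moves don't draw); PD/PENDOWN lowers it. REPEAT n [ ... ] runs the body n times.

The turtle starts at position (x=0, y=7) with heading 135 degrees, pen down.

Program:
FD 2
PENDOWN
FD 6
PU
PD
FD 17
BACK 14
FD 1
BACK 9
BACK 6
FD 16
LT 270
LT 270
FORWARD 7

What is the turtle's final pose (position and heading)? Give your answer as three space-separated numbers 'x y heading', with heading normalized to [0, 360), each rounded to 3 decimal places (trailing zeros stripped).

Executing turtle program step by step:
Start: pos=(0,7), heading=135, pen down
FD 2: (0,7) -> (-1.414,8.414) [heading=135, draw]
PD: pen down
FD 6: (-1.414,8.414) -> (-5.657,12.657) [heading=135, draw]
PU: pen up
PD: pen down
FD 17: (-5.657,12.657) -> (-17.678,24.678) [heading=135, draw]
BK 14: (-17.678,24.678) -> (-7.778,14.778) [heading=135, draw]
FD 1: (-7.778,14.778) -> (-8.485,15.485) [heading=135, draw]
BK 9: (-8.485,15.485) -> (-2.121,9.121) [heading=135, draw]
BK 6: (-2.121,9.121) -> (2.121,4.879) [heading=135, draw]
FD 16: (2.121,4.879) -> (-9.192,16.192) [heading=135, draw]
LT 270: heading 135 -> 45
LT 270: heading 45 -> 315
FD 7: (-9.192,16.192) -> (-4.243,11.243) [heading=315, draw]
Final: pos=(-4.243,11.243), heading=315, 9 segment(s) drawn

Answer: -4.243 11.243 315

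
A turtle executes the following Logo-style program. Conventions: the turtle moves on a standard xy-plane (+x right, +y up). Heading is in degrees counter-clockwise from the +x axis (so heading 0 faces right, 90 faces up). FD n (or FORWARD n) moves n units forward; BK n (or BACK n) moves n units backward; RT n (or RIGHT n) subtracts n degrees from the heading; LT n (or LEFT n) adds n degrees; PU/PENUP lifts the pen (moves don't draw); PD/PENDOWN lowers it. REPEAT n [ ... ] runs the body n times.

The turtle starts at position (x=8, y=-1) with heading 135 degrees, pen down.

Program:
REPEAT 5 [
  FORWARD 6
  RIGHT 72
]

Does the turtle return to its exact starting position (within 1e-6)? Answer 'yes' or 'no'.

Executing turtle program step by step:
Start: pos=(8,-1), heading=135, pen down
REPEAT 5 [
  -- iteration 1/5 --
  FD 6: (8,-1) -> (3.757,3.243) [heading=135, draw]
  RT 72: heading 135 -> 63
  -- iteration 2/5 --
  FD 6: (3.757,3.243) -> (6.481,8.589) [heading=63, draw]
  RT 72: heading 63 -> 351
  -- iteration 3/5 --
  FD 6: (6.481,8.589) -> (12.407,7.65) [heading=351, draw]
  RT 72: heading 351 -> 279
  -- iteration 4/5 --
  FD 6: (12.407,7.65) -> (13.346,1.724) [heading=279, draw]
  RT 72: heading 279 -> 207
  -- iteration 5/5 --
  FD 6: (13.346,1.724) -> (8,-1) [heading=207, draw]
  RT 72: heading 207 -> 135
]
Final: pos=(8,-1), heading=135, 5 segment(s) drawn

Start position: (8, -1)
Final position: (8, -1)
Distance = 0; < 1e-6 -> CLOSED

Answer: yes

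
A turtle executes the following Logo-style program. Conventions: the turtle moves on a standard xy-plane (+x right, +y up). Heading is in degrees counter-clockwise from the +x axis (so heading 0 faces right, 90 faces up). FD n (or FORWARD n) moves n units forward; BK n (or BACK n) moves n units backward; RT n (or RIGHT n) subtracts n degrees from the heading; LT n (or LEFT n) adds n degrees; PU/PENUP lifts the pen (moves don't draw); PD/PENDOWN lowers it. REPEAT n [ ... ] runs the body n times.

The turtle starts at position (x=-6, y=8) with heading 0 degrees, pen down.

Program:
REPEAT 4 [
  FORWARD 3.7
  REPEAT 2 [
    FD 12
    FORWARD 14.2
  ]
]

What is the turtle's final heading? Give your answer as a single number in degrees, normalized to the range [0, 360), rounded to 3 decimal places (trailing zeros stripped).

Answer: 0

Derivation:
Executing turtle program step by step:
Start: pos=(-6,8), heading=0, pen down
REPEAT 4 [
  -- iteration 1/4 --
  FD 3.7: (-6,8) -> (-2.3,8) [heading=0, draw]
  REPEAT 2 [
    -- iteration 1/2 --
    FD 12: (-2.3,8) -> (9.7,8) [heading=0, draw]
    FD 14.2: (9.7,8) -> (23.9,8) [heading=0, draw]
    -- iteration 2/2 --
    FD 12: (23.9,8) -> (35.9,8) [heading=0, draw]
    FD 14.2: (35.9,8) -> (50.1,8) [heading=0, draw]
  ]
  -- iteration 2/4 --
  FD 3.7: (50.1,8) -> (53.8,8) [heading=0, draw]
  REPEAT 2 [
    -- iteration 1/2 --
    FD 12: (53.8,8) -> (65.8,8) [heading=0, draw]
    FD 14.2: (65.8,8) -> (80,8) [heading=0, draw]
    -- iteration 2/2 --
    FD 12: (80,8) -> (92,8) [heading=0, draw]
    FD 14.2: (92,8) -> (106.2,8) [heading=0, draw]
  ]
  -- iteration 3/4 --
  FD 3.7: (106.2,8) -> (109.9,8) [heading=0, draw]
  REPEAT 2 [
    -- iteration 1/2 --
    FD 12: (109.9,8) -> (121.9,8) [heading=0, draw]
    FD 14.2: (121.9,8) -> (136.1,8) [heading=0, draw]
    -- iteration 2/2 --
    FD 12: (136.1,8) -> (148.1,8) [heading=0, draw]
    FD 14.2: (148.1,8) -> (162.3,8) [heading=0, draw]
  ]
  -- iteration 4/4 --
  FD 3.7: (162.3,8) -> (166,8) [heading=0, draw]
  REPEAT 2 [
    -- iteration 1/2 --
    FD 12: (166,8) -> (178,8) [heading=0, draw]
    FD 14.2: (178,8) -> (192.2,8) [heading=0, draw]
    -- iteration 2/2 --
    FD 12: (192.2,8) -> (204.2,8) [heading=0, draw]
    FD 14.2: (204.2,8) -> (218.4,8) [heading=0, draw]
  ]
]
Final: pos=(218.4,8), heading=0, 20 segment(s) drawn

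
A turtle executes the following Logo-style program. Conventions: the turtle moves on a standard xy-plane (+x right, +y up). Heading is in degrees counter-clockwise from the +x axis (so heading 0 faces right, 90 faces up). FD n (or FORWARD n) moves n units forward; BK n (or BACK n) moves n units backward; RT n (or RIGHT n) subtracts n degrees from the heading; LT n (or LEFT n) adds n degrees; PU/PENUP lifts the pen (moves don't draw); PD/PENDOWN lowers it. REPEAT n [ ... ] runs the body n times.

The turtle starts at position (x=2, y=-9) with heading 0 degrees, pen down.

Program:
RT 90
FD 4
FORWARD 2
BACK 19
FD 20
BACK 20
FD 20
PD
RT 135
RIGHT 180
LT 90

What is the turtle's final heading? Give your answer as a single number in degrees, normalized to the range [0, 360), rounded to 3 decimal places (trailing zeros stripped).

Answer: 45

Derivation:
Executing turtle program step by step:
Start: pos=(2,-9), heading=0, pen down
RT 90: heading 0 -> 270
FD 4: (2,-9) -> (2,-13) [heading=270, draw]
FD 2: (2,-13) -> (2,-15) [heading=270, draw]
BK 19: (2,-15) -> (2,4) [heading=270, draw]
FD 20: (2,4) -> (2,-16) [heading=270, draw]
BK 20: (2,-16) -> (2,4) [heading=270, draw]
FD 20: (2,4) -> (2,-16) [heading=270, draw]
PD: pen down
RT 135: heading 270 -> 135
RT 180: heading 135 -> 315
LT 90: heading 315 -> 45
Final: pos=(2,-16), heading=45, 6 segment(s) drawn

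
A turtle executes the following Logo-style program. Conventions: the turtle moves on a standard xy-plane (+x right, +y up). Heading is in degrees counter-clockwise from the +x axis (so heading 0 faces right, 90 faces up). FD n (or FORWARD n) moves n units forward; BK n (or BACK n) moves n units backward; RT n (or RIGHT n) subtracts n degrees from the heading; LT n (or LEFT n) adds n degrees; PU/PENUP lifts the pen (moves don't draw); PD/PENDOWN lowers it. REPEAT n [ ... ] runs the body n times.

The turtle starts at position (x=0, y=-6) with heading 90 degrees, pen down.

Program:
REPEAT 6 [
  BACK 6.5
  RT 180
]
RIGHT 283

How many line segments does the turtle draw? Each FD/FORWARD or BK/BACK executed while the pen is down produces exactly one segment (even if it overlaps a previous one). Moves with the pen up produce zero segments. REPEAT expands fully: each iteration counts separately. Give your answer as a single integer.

Answer: 6

Derivation:
Executing turtle program step by step:
Start: pos=(0,-6), heading=90, pen down
REPEAT 6 [
  -- iteration 1/6 --
  BK 6.5: (0,-6) -> (0,-12.5) [heading=90, draw]
  RT 180: heading 90 -> 270
  -- iteration 2/6 --
  BK 6.5: (0,-12.5) -> (0,-6) [heading=270, draw]
  RT 180: heading 270 -> 90
  -- iteration 3/6 --
  BK 6.5: (0,-6) -> (0,-12.5) [heading=90, draw]
  RT 180: heading 90 -> 270
  -- iteration 4/6 --
  BK 6.5: (0,-12.5) -> (0,-6) [heading=270, draw]
  RT 180: heading 270 -> 90
  -- iteration 5/6 --
  BK 6.5: (0,-6) -> (0,-12.5) [heading=90, draw]
  RT 180: heading 90 -> 270
  -- iteration 6/6 --
  BK 6.5: (0,-12.5) -> (0,-6) [heading=270, draw]
  RT 180: heading 270 -> 90
]
RT 283: heading 90 -> 167
Final: pos=(0,-6), heading=167, 6 segment(s) drawn
Segments drawn: 6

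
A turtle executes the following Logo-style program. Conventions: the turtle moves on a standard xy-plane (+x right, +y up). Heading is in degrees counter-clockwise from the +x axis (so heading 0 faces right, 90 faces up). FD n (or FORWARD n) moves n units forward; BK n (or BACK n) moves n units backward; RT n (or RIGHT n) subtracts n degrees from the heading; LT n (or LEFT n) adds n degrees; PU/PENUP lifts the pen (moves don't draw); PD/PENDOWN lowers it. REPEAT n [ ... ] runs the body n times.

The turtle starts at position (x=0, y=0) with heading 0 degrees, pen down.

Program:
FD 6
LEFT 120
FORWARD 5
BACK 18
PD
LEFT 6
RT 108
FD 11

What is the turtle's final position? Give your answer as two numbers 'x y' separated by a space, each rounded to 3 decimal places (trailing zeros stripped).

Answer: 22.962 -7.859

Derivation:
Executing turtle program step by step:
Start: pos=(0,0), heading=0, pen down
FD 6: (0,0) -> (6,0) [heading=0, draw]
LT 120: heading 0 -> 120
FD 5: (6,0) -> (3.5,4.33) [heading=120, draw]
BK 18: (3.5,4.33) -> (12.5,-11.258) [heading=120, draw]
PD: pen down
LT 6: heading 120 -> 126
RT 108: heading 126 -> 18
FD 11: (12.5,-11.258) -> (22.962,-7.859) [heading=18, draw]
Final: pos=(22.962,-7.859), heading=18, 4 segment(s) drawn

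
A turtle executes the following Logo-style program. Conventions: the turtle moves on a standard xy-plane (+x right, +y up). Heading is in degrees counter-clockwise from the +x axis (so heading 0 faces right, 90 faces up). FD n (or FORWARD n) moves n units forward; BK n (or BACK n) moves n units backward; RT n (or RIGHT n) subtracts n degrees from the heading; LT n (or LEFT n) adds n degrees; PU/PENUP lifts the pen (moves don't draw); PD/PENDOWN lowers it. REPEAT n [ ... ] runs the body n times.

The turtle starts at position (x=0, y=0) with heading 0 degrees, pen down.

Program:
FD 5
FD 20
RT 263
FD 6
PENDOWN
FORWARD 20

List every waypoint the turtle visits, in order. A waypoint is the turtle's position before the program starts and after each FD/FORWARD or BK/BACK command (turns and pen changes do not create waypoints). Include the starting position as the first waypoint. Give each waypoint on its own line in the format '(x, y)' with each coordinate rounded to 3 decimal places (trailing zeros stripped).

Executing turtle program step by step:
Start: pos=(0,0), heading=0, pen down
FD 5: (0,0) -> (5,0) [heading=0, draw]
FD 20: (5,0) -> (25,0) [heading=0, draw]
RT 263: heading 0 -> 97
FD 6: (25,0) -> (24.269,5.955) [heading=97, draw]
PD: pen down
FD 20: (24.269,5.955) -> (21.831,25.806) [heading=97, draw]
Final: pos=(21.831,25.806), heading=97, 4 segment(s) drawn
Waypoints (5 total):
(0, 0)
(5, 0)
(25, 0)
(24.269, 5.955)
(21.831, 25.806)

Answer: (0, 0)
(5, 0)
(25, 0)
(24.269, 5.955)
(21.831, 25.806)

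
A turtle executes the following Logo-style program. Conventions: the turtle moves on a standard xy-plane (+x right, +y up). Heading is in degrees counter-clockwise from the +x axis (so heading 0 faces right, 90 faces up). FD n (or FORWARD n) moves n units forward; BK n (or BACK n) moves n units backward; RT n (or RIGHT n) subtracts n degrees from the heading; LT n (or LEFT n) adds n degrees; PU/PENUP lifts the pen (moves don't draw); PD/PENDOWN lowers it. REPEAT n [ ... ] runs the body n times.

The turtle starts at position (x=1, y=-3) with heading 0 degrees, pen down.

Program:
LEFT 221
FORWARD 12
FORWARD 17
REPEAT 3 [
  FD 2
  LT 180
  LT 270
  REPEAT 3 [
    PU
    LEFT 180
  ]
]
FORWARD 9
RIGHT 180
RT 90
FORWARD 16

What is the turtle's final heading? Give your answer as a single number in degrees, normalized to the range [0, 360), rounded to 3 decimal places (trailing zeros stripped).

Answer: 41

Derivation:
Executing turtle program step by step:
Start: pos=(1,-3), heading=0, pen down
LT 221: heading 0 -> 221
FD 12: (1,-3) -> (-8.057,-10.873) [heading=221, draw]
FD 17: (-8.057,-10.873) -> (-20.887,-22.026) [heading=221, draw]
REPEAT 3 [
  -- iteration 1/3 --
  FD 2: (-20.887,-22.026) -> (-22.396,-23.338) [heading=221, draw]
  LT 180: heading 221 -> 41
  LT 270: heading 41 -> 311
  REPEAT 3 [
    -- iteration 1/3 --
    PU: pen up
    LT 180: heading 311 -> 131
    -- iteration 2/3 --
    PU: pen up
    LT 180: heading 131 -> 311
    -- iteration 3/3 --
    PU: pen up
    LT 180: heading 311 -> 131
  ]
  -- iteration 2/3 --
  FD 2: (-22.396,-23.338) -> (-23.708,-21.828) [heading=131, move]
  LT 180: heading 131 -> 311
  LT 270: heading 311 -> 221
  REPEAT 3 [
    -- iteration 1/3 --
    PU: pen up
    LT 180: heading 221 -> 41
    -- iteration 2/3 --
    PU: pen up
    LT 180: heading 41 -> 221
    -- iteration 3/3 --
    PU: pen up
    LT 180: heading 221 -> 41
  ]
  -- iteration 3/3 --
  FD 2: (-23.708,-21.828) -> (-22.199,-20.516) [heading=41, move]
  LT 180: heading 41 -> 221
  LT 270: heading 221 -> 131
  REPEAT 3 [
    -- iteration 1/3 --
    PU: pen up
    LT 180: heading 131 -> 311
    -- iteration 2/3 --
    PU: pen up
    LT 180: heading 311 -> 131
    -- iteration 3/3 --
    PU: pen up
    LT 180: heading 131 -> 311
  ]
]
FD 9: (-22.199,-20.516) -> (-16.294,-27.309) [heading=311, move]
RT 180: heading 311 -> 131
RT 90: heading 131 -> 41
FD 16: (-16.294,-27.309) -> (-4.219,-16.812) [heading=41, move]
Final: pos=(-4.219,-16.812), heading=41, 3 segment(s) drawn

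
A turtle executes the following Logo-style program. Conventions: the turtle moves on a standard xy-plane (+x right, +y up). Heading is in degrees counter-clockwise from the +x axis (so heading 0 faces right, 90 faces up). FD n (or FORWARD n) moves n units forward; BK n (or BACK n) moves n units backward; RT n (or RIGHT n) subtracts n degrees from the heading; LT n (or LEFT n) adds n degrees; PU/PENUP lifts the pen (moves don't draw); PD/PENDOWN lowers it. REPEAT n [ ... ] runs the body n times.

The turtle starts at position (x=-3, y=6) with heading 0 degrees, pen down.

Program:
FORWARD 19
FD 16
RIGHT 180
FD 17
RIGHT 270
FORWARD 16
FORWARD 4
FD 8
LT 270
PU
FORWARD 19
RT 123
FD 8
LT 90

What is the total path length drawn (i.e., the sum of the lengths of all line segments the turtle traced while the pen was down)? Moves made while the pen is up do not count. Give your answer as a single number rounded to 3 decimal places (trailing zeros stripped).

Answer: 80

Derivation:
Executing turtle program step by step:
Start: pos=(-3,6), heading=0, pen down
FD 19: (-3,6) -> (16,6) [heading=0, draw]
FD 16: (16,6) -> (32,6) [heading=0, draw]
RT 180: heading 0 -> 180
FD 17: (32,6) -> (15,6) [heading=180, draw]
RT 270: heading 180 -> 270
FD 16: (15,6) -> (15,-10) [heading=270, draw]
FD 4: (15,-10) -> (15,-14) [heading=270, draw]
FD 8: (15,-14) -> (15,-22) [heading=270, draw]
LT 270: heading 270 -> 180
PU: pen up
FD 19: (15,-22) -> (-4,-22) [heading=180, move]
RT 123: heading 180 -> 57
FD 8: (-4,-22) -> (0.357,-15.291) [heading=57, move]
LT 90: heading 57 -> 147
Final: pos=(0.357,-15.291), heading=147, 6 segment(s) drawn

Segment lengths:
  seg 1: (-3,6) -> (16,6), length = 19
  seg 2: (16,6) -> (32,6), length = 16
  seg 3: (32,6) -> (15,6), length = 17
  seg 4: (15,6) -> (15,-10), length = 16
  seg 5: (15,-10) -> (15,-14), length = 4
  seg 6: (15,-14) -> (15,-22), length = 8
Total = 80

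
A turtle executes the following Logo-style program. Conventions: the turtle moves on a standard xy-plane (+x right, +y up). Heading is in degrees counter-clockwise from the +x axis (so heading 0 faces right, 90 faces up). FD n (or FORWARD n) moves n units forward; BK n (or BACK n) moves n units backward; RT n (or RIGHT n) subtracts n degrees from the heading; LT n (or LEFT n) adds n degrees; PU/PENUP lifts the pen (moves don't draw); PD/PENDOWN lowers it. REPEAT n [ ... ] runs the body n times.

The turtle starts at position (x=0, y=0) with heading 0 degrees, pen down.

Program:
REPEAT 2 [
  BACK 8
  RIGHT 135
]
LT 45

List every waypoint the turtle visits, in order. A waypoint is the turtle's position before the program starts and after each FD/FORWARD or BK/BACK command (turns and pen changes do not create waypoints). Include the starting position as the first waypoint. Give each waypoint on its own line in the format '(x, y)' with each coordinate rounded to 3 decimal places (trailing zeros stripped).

Answer: (0, 0)
(-8, 0)
(-2.343, 5.657)

Derivation:
Executing turtle program step by step:
Start: pos=(0,0), heading=0, pen down
REPEAT 2 [
  -- iteration 1/2 --
  BK 8: (0,0) -> (-8,0) [heading=0, draw]
  RT 135: heading 0 -> 225
  -- iteration 2/2 --
  BK 8: (-8,0) -> (-2.343,5.657) [heading=225, draw]
  RT 135: heading 225 -> 90
]
LT 45: heading 90 -> 135
Final: pos=(-2.343,5.657), heading=135, 2 segment(s) drawn
Waypoints (3 total):
(0, 0)
(-8, 0)
(-2.343, 5.657)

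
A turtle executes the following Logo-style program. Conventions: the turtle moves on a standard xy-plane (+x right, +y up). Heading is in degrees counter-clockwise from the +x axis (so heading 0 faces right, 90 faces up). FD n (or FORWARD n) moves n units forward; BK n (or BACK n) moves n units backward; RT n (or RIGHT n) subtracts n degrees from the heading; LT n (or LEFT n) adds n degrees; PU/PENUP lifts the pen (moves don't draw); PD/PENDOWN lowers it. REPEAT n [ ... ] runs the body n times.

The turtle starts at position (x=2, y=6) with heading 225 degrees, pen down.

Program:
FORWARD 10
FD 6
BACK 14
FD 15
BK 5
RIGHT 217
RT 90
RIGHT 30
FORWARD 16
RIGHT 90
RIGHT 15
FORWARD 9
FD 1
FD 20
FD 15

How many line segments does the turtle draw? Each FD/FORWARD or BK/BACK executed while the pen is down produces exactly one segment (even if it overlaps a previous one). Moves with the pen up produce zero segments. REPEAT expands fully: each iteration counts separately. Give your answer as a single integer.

Executing turtle program step by step:
Start: pos=(2,6), heading=225, pen down
FD 10: (2,6) -> (-5.071,-1.071) [heading=225, draw]
FD 6: (-5.071,-1.071) -> (-9.314,-5.314) [heading=225, draw]
BK 14: (-9.314,-5.314) -> (0.586,4.586) [heading=225, draw]
FD 15: (0.586,4.586) -> (-10.021,-6.021) [heading=225, draw]
BK 5: (-10.021,-6.021) -> (-6.485,-2.485) [heading=225, draw]
RT 217: heading 225 -> 8
RT 90: heading 8 -> 278
RT 30: heading 278 -> 248
FD 16: (-6.485,-2.485) -> (-12.479,-17.32) [heading=248, draw]
RT 90: heading 248 -> 158
RT 15: heading 158 -> 143
FD 9: (-12.479,-17.32) -> (-19.667,-11.904) [heading=143, draw]
FD 1: (-19.667,-11.904) -> (-20.465,-11.302) [heading=143, draw]
FD 20: (-20.465,-11.302) -> (-36.438,0.734) [heading=143, draw]
FD 15: (-36.438,0.734) -> (-48.418,9.761) [heading=143, draw]
Final: pos=(-48.418,9.761), heading=143, 10 segment(s) drawn
Segments drawn: 10

Answer: 10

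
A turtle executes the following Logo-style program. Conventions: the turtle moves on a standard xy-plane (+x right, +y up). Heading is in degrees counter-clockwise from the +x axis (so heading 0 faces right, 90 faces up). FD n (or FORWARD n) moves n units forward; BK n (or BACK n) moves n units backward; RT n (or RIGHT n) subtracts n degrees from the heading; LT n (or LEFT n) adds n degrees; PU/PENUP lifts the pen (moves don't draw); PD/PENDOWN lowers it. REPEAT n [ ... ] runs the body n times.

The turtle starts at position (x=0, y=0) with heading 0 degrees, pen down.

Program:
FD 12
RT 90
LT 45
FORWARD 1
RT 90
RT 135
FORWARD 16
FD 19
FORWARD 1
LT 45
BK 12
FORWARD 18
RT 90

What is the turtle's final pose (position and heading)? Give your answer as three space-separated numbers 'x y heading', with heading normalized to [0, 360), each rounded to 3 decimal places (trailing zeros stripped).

Answer: 8.464 39.536 45

Derivation:
Executing turtle program step by step:
Start: pos=(0,0), heading=0, pen down
FD 12: (0,0) -> (12,0) [heading=0, draw]
RT 90: heading 0 -> 270
LT 45: heading 270 -> 315
FD 1: (12,0) -> (12.707,-0.707) [heading=315, draw]
RT 90: heading 315 -> 225
RT 135: heading 225 -> 90
FD 16: (12.707,-0.707) -> (12.707,15.293) [heading=90, draw]
FD 19: (12.707,15.293) -> (12.707,34.293) [heading=90, draw]
FD 1: (12.707,34.293) -> (12.707,35.293) [heading=90, draw]
LT 45: heading 90 -> 135
BK 12: (12.707,35.293) -> (21.192,26.808) [heading=135, draw]
FD 18: (21.192,26.808) -> (8.464,39.536) [heading=135, draw]
RT 90: heading 135 -> 45
Final: pos=(8.464,39.536), heading=45, 7 segment(s) drawn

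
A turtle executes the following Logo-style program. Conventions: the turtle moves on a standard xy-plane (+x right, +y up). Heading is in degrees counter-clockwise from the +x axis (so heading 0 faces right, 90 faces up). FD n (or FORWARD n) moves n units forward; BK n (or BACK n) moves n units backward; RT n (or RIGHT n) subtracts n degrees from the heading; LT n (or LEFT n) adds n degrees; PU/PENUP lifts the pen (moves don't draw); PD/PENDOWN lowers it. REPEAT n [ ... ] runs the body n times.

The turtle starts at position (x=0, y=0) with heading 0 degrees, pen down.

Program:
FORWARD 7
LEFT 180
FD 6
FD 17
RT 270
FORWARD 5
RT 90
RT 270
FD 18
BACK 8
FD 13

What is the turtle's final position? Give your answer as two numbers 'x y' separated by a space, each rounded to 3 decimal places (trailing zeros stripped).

Executing turtle program step by step:
Start: pos=(0,0), heading=0, pen down
FD 7: (0,0) -> (7,0) [heading=0, draw]
LT 180: heading 0 -> 180
FD 6: (7,0) -> (1,0) [heading=180, draw]
FD 17: (1,0) -> (-16,0) [heading=180, draw]
RT 270: heading 180 -> 270
FD 5: (-16,0) -> (-16,-5) [heading=270, draw]
RT 90: heading 270 -> 180
RT 270: heading 180 -> 270
FD 18: (-16,-5) -> (-16,-23) [heading=270, draw]
BK 8: (-16,-23) -> (-16,-15) [heading=270, draw]
FD 13: (-16,-15) -> (-16,-28) [heading=270, draw]
Final: pos=(-16,-28), heading=270, 7 segment(s) drawn

Answer: -16 -28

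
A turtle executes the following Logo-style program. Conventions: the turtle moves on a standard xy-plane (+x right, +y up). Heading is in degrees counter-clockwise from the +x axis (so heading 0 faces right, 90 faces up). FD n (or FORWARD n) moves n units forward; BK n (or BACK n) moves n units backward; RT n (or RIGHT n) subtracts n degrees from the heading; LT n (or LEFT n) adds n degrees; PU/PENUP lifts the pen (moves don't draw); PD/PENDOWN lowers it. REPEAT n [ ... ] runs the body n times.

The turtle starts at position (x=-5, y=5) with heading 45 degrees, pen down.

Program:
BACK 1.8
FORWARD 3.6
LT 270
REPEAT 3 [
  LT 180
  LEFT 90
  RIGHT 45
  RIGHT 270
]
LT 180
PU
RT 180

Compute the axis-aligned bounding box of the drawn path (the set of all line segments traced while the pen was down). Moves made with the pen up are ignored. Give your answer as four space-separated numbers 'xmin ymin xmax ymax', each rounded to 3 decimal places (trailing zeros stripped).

Executing turtle program step by step:
Start: pos=(-5,5), heading=45, pen down
BK 1.8: (-5,5) -> (-6.273,3.727) [heading=45, draw]
FD 3.6: (-6.273,3.727) -> (-3.727,6.273) [heading=45, draw]
LT 270: heading 45 -> 315
REPEAT 3 [
  -- iteration 1/3 --
  LT 180: heading 315 -> 135
  LT 90: heading 135 -> 225
  RT 45: heading 225 -> 180
  RT 270: heading 180 -> 270
  -- iteration 2/3 --
  LT 180: heading 270 -> 90
  LT 90: heading 90 -> 180
  RT 45: heading 180 -> 135
  RT 270: heading 135 -> 225
  -- iteration 3/3 --
  LT 180: heading 225 -> 45
  LT 90: heading 45 -> 135
  RT 45: heading 135 -> 90
  RT 270: heading 90 -> 180
]
LT 180: heading 180 -> 0
PU: pen up
RT 180: heading 0 -> 180
Final: pos=(-3.727,6.273), heading=180, 2 segment(s) drawn

Segment endpoints: x in {-6.273, -5, -3.727}, y in {3.727, 5, 6.273}
xmin=-6.273, ymin=3.727, xmax=-3.727, ymax=6.273

Answer: -6.273 3.727 -3.727 6.273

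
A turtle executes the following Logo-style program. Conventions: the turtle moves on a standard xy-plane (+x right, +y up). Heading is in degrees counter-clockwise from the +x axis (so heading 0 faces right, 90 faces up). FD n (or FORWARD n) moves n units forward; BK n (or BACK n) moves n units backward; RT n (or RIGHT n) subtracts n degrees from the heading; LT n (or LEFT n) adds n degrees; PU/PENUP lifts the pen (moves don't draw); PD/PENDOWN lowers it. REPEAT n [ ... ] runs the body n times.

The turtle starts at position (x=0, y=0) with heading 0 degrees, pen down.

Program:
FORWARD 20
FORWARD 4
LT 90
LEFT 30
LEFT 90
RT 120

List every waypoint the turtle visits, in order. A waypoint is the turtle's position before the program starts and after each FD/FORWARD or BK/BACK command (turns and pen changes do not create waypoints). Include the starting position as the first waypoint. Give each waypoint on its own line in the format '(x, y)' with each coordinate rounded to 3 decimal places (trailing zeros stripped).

Answer: (0, 0)
(20, 0)
(24, 0)

Derivation:
Executing turtle program step by step:
Start: pos=(0,0), heading=0, pen down
FD 20: (0,0) -> (20,0) [heading=0, draw]
FD 4: (20,0) -> (24,0) [heading=0, draw]
LT 90: heading 0 -> 90
LT 30: heading 90 -> 120
LT 90: heading 120 -> 210
RT 120: heading 210 -> 90
Final: pos=(24,0), heading=90, 2 segment(s) drawn
Waypoints (3 total):
(0, 0)
(20, 0)
(24, 0)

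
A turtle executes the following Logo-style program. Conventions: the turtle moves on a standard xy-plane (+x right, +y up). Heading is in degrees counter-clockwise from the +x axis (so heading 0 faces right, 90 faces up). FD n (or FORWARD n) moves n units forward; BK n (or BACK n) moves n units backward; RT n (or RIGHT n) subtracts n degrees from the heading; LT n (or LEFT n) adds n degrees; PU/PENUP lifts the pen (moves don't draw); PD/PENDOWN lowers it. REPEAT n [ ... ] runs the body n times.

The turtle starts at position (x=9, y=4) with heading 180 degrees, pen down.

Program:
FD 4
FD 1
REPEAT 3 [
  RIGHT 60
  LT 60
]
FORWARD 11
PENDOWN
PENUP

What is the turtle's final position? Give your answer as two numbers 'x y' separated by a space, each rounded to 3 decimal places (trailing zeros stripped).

Executing turtle program step by step:
Start: pos=(9,4), heading=180, pen down
FD 4: (9,4) -> (5,4) [heading=180, draw]
FD 1: (5,4) -> (4,4) [heading=180, draw]
REPEAT 3 [
  -- iteration 1/3 --
  RT 60: heading 180 -> 120
  LT 60: heading 120 -> 180
  -- iteration 2/3 --
  RT 60: heading 180 -> 120
  LT 60: heading 120 -> 180
  -- iteration 3/3 --
  RT 60: heading 180 -> 120
  LT 60: heading 120 -> 180
]
FD 11: (4,4) -> (-7,4) [heading=180, draw]
PD: pen down
PU: pen up
Final: pos=(-7,4), heading=180, 3 segment(s) drawn

Answer: -7 4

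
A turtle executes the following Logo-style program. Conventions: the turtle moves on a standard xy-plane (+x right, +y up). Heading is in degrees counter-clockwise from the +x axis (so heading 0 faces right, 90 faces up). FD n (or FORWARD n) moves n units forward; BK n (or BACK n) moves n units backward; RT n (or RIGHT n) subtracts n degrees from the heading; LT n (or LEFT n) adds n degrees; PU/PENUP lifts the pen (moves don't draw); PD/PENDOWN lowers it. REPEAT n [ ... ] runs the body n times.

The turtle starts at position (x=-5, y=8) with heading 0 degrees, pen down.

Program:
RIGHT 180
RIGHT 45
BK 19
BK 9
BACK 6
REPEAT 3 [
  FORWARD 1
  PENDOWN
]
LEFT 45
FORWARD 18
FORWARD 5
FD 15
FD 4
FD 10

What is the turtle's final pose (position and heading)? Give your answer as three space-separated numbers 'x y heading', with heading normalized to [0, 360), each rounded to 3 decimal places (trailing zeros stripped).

Executing turtle program step by step:
Start: pos=(-5,8), heading=0, pen down
RT 180: heading 0 -> 180
RT 45: heading 180 -> 135
BK 19: (-5,8) -> (8.435,-5.435) [heading=135, draw]
BK 9: (8.435,-5.435) -> (14.799,-11.799) [heading=135, draw]
BK 6: (14.799,-11.799) -> (19.042,-16.042) [heading=135, draw]
REPEAT 3 [
  -- iteration 1/3 --
  FD 1: (19.042,-16.042) -> (18.335,-15.335) [heading=135, draw]
  PD: pen down
  -- iteration 2/3 --
  FD 1: (18.335,-15.335) -> (17.627,-14.627) [heading=135, draw]
  PD: pen down
  -- iteration 3/3 --
  FD 1: (17.627,-14.627) -> (16.92,-13.92) [heading=135, draw]
  PD: pen down
]
LT 45: heading 135 -> 180
FD 18: (16.92,-13.92) -> (-1.08,-13.92) [heading=180, draw]
FD 5: (-1.08,-13.92) -> (-6.08,-13.92) [heading=180, draw]
FD 15: (-6.08,-13.92) -> (-21.08,-13.92) [heading=180, draw]
FD 4: (-21.08,-13.92) -> (-25.08,-13.92) [heading=180, draw]
FD 10: (-25.08,-13.92) -> (-35.08,-13.92) [heading=180, draw]
Final: pos=(-35.08,-13.92), heading=180, 11 segment(s) drawn

Answer: -35.08 -13.92 180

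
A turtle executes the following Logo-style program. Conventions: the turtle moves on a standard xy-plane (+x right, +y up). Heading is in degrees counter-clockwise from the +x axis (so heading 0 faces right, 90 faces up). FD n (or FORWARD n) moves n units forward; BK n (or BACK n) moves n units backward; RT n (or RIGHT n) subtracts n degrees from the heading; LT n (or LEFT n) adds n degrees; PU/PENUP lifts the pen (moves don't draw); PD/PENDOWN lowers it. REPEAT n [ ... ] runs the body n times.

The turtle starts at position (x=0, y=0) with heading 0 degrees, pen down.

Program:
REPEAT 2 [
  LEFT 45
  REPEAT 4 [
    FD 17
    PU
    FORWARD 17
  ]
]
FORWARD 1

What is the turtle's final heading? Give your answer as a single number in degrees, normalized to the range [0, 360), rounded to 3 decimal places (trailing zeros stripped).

Answer: 90

Derivation:
Executing turtle program step by step:
Start: pos=(0,0), heading=0, pen down
REPEAT 2 [
  -- iteration 1/2 --
  LT 45: heading 0 -> 45
  REPEAT 4 [
    -- iteration 1/4 --
    FD 17: (0,0) -> (12.021,12.021) [heading=45, draw]
    PU: pen up
    FD 17: (12.021,12.021) -> (24.042,24.042) [heading=45, move]
    -- iteration 2/4 --
    FD 17: (24.042,24.042) -> (36.062,36.062) [heading=45, move]
    PU: pen up
    FD 17: (36.062,36.062) -> (48.083,48.083) [heading=45, move]
    -- iteration 3/4 --
    FD 17: (48.083,48.083) -> (60.104,60.104) [heading=45, move]
    PU: pen up
    FD 17: (60.104,60.104) -> (72.125,72.125) [heading=45, move]
    -- iteration 4/4 --
    FD 17: (72.125,72.125) -> (84.146,84.146) [heading=45, move]
    PU: pen up
    FD 17: (84.146,84.146) -> (96.167,96.167) [heading=45, move]
  ]
  -- iteration 2/2 --
  LT 45: heading 45 -> 90
  REPEAT 4 [
    -- iteration 1/4 --
    FD 17: (96.167,96.167) -> (96.167,113.167) [heading=90, move]
    PU: pen up
    FD 17: (96.167,113.167) -> (96.167,130.167) [heading=90, move]
    -- iteration 2/4 --
    FD 17: (96.167,130.167) -> (96.167,147.167) [heading=90, move]
    PU: pen up
    FD 17: (96.167,147.167) -> (96.167,164.167) [heading=90, move]
    -- iteration 3/4 --
    FD 17: (96.167,164.167) -> (96.167,181.167) [heading=90, move]
    PU: pen up
    FD 17: (96.167,181.167) -> (96.167,198.167) [heading=90, move]
    -- iteration 4/4 --
    FD 17: (96.167,198.167) -> (96.167,215.167) [heading=90, move]
    PU: pen up
    FD 17: (96.167,215.167) -> (96.167,232.167) [heading=90, move]
  ]
]
FD 1: (96.167,232.167) -> (96.167,233.167) [heading=90, move]
Final: pos=(96.167,233.167), heading=90, 1 segment(s) drawn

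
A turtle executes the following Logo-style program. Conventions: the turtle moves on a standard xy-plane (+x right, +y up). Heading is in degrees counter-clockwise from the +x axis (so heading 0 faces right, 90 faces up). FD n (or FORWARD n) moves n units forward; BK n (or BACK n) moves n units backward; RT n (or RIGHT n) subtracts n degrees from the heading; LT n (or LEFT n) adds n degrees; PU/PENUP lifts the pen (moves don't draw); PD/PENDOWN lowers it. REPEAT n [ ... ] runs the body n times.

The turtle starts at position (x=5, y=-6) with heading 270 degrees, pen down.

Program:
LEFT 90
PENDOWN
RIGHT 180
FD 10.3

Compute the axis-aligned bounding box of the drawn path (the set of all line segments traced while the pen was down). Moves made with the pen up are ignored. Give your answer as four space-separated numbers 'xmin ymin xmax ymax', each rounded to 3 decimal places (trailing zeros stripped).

Answer: -5.3 -6 5 -6

Derivation:
Executing turtle program step by step:
Start: pos=(5,-6), heading=270, pen down
LT 90: heading 270 -> 0
PD: pen down
RT 180: heading 0 -> 180
FD 10.3: (5,-6) -> (-5.3,-6) [heading=180, draw]
Final: pos=(-5.3,-6), heading=180, 1 segment(s) drawn

Segment endpoints: x in {-5.3, 5}, y in {-6, -6}
xmin=-5.3, ymin=-6, xmax=5, ymax=-6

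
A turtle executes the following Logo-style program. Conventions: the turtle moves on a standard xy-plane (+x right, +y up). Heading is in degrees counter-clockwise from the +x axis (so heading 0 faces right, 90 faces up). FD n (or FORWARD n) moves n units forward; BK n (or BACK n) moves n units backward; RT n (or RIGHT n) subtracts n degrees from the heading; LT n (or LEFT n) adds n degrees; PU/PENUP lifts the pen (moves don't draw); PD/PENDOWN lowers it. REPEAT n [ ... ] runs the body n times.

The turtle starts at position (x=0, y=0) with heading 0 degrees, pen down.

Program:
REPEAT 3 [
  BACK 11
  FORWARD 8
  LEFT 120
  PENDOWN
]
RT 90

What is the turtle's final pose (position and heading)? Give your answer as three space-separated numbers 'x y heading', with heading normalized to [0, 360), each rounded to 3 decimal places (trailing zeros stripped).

Answer: 0 0 270

Derivation:
Executing turtle program step by step:
Start: pos=(0,0), heading=0, pen down
REPEAT 3 [
  -- iteration 1/3 --
  BK 11: (0,0) -> (-11,0) [heading=0, draw]
  FD 8: (-11,0) -> (-3,0) [heading=0, draw]
  LT 120: heading 0 -> 120
  PD: pen down
  -- iteration 2/3 --
  BK 11: (-3,0) -> (2.5,-9.526) [heading=120, draw]
  FD 8: (2.5,-9.526) -> (-1.5,-2.598) [heading=120, draw]
  LT 120: heading 120 -> 240
  PD: pen down
  -- iteration 3/3 --
  BK 11: (-1.5,-2.598) -> (4,6.928) [heading=240, draw]
  FD 8: (4,6.928) -> (0,0) [heading=240, draw]
  LT 120: heading 240 -> 0
  PD: pen down
]
RT 90: heading 0 -> 270
Final: pos=(0,0), heading=270, 6 segment(s) drawn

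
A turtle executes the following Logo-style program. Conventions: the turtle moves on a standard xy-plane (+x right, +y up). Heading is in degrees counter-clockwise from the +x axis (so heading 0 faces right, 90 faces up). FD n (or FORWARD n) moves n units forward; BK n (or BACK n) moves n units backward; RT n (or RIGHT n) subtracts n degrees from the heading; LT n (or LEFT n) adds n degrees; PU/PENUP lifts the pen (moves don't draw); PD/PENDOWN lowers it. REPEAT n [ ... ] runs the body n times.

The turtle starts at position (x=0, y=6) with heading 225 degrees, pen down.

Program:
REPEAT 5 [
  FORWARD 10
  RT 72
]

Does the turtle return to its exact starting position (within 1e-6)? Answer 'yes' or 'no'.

Executing turtle program step by step:
Start: pos=(0,6), heading=225, pen down
REPEAT 5 [
  -- iteration 1/5 --
  FD 10: (0,6) -> (-7.071,-1.071) [heading=225, draw]
  RT 72: heading 225 -> 153
  -- iteration 2/5 --
  FD 10: (-7.071,-1.071) -> (-15.981,3.469) [heading=153, draw]
  RT 72: heading 153 -> 81
  -- iteration 3/5 --
  FD 10: (-15.981,3.469) -> (-14.417,13.346) [heading=81, draw]
  RT 72: heading 81 -> 9
  -- iteration 4/5 --
  FD 10: (-14.417,13.346) -> (-4.54,14.91) [heading=9, draw]
  RT 72: heading 9 -> 297
  -- iteration 5/5 --
  FD 10: (-4.54,14.91) -> (0,6) [heading=297, draw]
  RT 72: heading 297 -> 225
]
Final: pos=(0,6), heading=225, 5 segment(s) drawn

Start position: (0, 6)
Final position: (0, 6)
Distance = 0; < 1e-6 -> CLOSED

Answer: yes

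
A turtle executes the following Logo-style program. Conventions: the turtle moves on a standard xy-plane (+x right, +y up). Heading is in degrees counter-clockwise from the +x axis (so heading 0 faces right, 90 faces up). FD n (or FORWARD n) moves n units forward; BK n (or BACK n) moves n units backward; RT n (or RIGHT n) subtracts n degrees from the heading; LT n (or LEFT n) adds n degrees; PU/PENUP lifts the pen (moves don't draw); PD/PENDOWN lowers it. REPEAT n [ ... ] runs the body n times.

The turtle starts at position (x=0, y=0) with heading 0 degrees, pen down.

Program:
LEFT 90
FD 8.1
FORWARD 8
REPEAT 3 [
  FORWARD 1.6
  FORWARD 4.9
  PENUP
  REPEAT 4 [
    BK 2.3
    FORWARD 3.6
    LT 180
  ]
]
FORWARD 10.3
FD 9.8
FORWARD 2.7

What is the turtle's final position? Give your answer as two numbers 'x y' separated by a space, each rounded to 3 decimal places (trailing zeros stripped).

Executing turtle program step by step:
Start: pos=(0,0), heading=0, pen down
LT 90: heading 0 -> 90
FD 8.1: (0,0) -> (0,8.1) [heading=90, draw]
FD 8: (0,8.1) -> (0,16.1) [heading=90, draw]
REPEAT 3 [
  -- iteration 1/3 --
  FD 1.6: (0,16.1) -> (0,17.7) [heading=90, draw]
  FD 4.9: (0,17.7) -> (0,22.6) [heading=90, draw]
  PU: pen up
  REPEAT 4 [
    -- iteration 1/4 --
    BK 2.3: (0,22.6) -> (0,20.3) [heading=90, move]
    FD 3.6: (0,20.3) -> (0,23.9) [heading=90, move]
    LT 180: heading 90 -> 270
    -- iteration 2/4 --
    BK 2.3: (0,23.9) -> (0,26.2) [heading=270, move]
    FD 3.6: (0,26.2) -> (0,22.6) [heading=270, move]
    LT 180: heading 270 -> 90
    -- iteration 3/4 --
    BK 2.3: (0,22.6) -> (0,20.3) [heading=90, move]
    FD 3.6: (0,20.3) -> (0,23.9) [heading=90, move]
    LT 180: heading 90 -> 270
    -- iteration 4/4 --
    BK 2.3: (0,23.9) -> (0,26.2) [heading=270, move]
    FD 3.6: (0,26.2) -> (0,22.6) [heading=270, move]
    LT 180: heading 270 -> 90
  ]
  -- iteration 2/3 --
  FD 1.6: (0,22.6) -> (0,24.2) [heading=90, move]
  FD 4.9: (0,24.2) -> (0,29.1) [heading=90, move]
  PU: pen up
  REPEAT 4 [
    -- iteration 1/4 --
    BK 2.3: (0,29.1) -> (0,26.8) [heading=90, move]
    FD 3.6: (0,26.8) -> (0,30.4) [heading=90, move]
    LT 180: heading 90 -> 270
    -- iteration 2/4 --
    BK 2.3: (0,30.4) -> (0,32.7) [heading=270, move]
    FD 3.6: (0,32.7) -> (0,29.1) [heading=270, move]
    LT 180: heading 270 -> 90
    -- iteration 3/4 --
    BK 2.3: (0,29.1) -> (0,26.8) [heading=90, move]
    FD 3.6: (0,26.8) -> (0,30.4) [heading=90, move]
    LT 180: heading 90 -> 270
    -- iteration 4/4 --
    BK 2.3: (0,30.4) -> (0,32.7) [heading=270, move]
    FD 3.6: (0,32.7) -> (0,29.1) [heading=270, move]
    LT 180: heading 270 -> 90
  ]
  -- iteration 3/3 --
  FD 1.6: (0,29.1) -> (0,30.7) [heading=90, move]
  FD 4.9: (0,30.7) -> (0,35.6) [heading=90, move]
  PU: pen up
  REPEAT 4 [
    -- iteration 1/4 --
    BK 2.3: (0,35.6) -> (0,33.3) [heading=90, move]
    FD 3.6: (0,33.3) -> (0,36.9) [heading=90, move]
    LT 180: heading 90 -> 270
    -- iteration 2/4 --
    BK 2.3: (0,36.9) -> (0,39.2) [heading=270, move]
    FD 3.6: (0,39.2) -> (0,35.6) [heading=270, move]
    LT 180: heading 270 -> 90
    -- iteration 3/4 --
    BK 2.3: (0,35.6) -> (0,33.3) [heading=90, move]
    FD 3.6: (0,33.3) -> (0,36.9) [heading=90, move]
    LT 180: heading 90 -> 270
    -- iteration 4/4 --
    BK 2.3: (0,36.9) -> (0,39.2) [heading=270, move]
    FD 3.6: (0,39.2) -> (0,35.6) [heading=270, move]
    LT 180: heading 270 -> 90
  ]
]
FD 10.3: (0,35.6) -> (0,45.9) [heading=90, move]
FD 9.8: (0,45.9) -> (0,55.7) [heading=90, move]
FD 2.7: (0,55.7) -> (0,58.4) [heading=90, move]
Final: pos=(0,58.4), heading=90, 4 segment(s) drawn

Answer: 0 58.4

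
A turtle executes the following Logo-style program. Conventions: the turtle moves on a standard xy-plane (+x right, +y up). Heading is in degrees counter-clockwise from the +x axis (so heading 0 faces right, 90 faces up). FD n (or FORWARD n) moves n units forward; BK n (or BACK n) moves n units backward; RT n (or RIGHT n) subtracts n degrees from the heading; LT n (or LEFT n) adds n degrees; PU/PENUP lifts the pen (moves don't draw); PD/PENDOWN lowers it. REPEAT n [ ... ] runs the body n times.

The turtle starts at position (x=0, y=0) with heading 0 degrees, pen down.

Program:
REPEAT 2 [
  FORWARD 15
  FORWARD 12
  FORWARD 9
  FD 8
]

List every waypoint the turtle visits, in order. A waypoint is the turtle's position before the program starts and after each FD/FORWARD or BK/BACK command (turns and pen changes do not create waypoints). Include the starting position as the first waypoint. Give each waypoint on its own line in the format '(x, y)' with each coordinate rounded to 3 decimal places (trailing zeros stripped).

Answer: (0, 0)
(15, 0)
(27, 0)
(36, 0)
(44, 0)
(59, 0)
(71, 0)
(80, 0)
(88, 0)

Derivation:
Executing turtle program step by step:
Start: pos=(0,0), heading=0, pen down
REPEAT 2 [
  -- iteration 1/2 --
  FD 15: (0,0) -> (15,0) [heading=0, draw]
  FD 12: (15,0) -> (27,0) [heading=0, draw]
  FD 9: (27,0) -> (36,0) [heading=0, draw]
  FD 8: (36,0) -> (44,0) [heading=0, draw]
  -- iteration 2/2 --
  FD 15: (44,0) -> (59,0) [heading=0, draw]
  FD 12: (59,0) -> (71,0) [heading=0, draw]
  FD 9: (71,0) -> (80,0) [heading=0, draw]
  FD 8: (80,0) -> (88,0) [heading=0, draw]
]
Final: pos=(88,0), heading=0, 8 segment(s) drawn
Waypoints (9 total):
(0, 0)
(15, 0)
(27, 0)
(36, 0)
(44, 0)
(59, 0)
(71, 0)
(80, 0)
(88, 0)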